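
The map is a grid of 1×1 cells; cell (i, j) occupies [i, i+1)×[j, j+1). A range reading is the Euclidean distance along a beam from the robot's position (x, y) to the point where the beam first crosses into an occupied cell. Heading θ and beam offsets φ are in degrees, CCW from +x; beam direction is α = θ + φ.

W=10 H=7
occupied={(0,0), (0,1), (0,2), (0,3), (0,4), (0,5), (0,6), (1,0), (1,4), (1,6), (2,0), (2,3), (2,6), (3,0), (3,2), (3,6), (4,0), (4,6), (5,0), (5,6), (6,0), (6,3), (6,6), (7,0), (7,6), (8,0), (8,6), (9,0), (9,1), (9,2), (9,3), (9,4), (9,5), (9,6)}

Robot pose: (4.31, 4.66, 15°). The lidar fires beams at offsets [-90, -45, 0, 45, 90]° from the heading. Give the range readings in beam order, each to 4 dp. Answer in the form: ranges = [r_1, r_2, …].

beam 1: φ=-90°, α=285°
  dir = (cos 285°, sin 285°) = (0.2588, -0.9659); from cell (4,4)
  next x-line at t=2.6660, next y-line at t=0.6833; Δt_x=3.8637, Δt_y=1.0353
    y: enter (4,3) at t=0.6833
    y: enter (4,2) at t=1.7186
    x: enter (5,2) at t=2.6660
    y: enter (5,1) at t=2.7538
    y: enter (5,0) at t=3.7891 ← occupied
  → r_1 = 3.7891
beam 2: φ=-45°, α=330°
  dir = (cos 330°, sin 330°) = (0.8660, -0.5000); from cell (4,4)
  next x-line at t=0.7967, next y-line at t=1.3200; Δt_x=1.1547, Δt_y=2.0000
    x: enter (5,4) at t=0.7967
    y: enter (5,3) at t=1.3200
    x: enter (6,3) at t=1.9514 ← occupied
  → r_2 = 1.9514
beam 3: φ=0°, α=15°
  dir = (cos 15°, sin 15°) = (0.9659, 0.2588); from cell (4,4)
  next x-line at t=0.7143, next y-line at t=1.3137; Δt_x=1.0353, Δt_y=3.8637
    x: enter (5,4) at t=0.7143
    y: enter (5,5) at t=1.3137
    x: enter (6,5) at t=1.7496
    x: enter (7,5) at t=2.7849
    x: enter (8,5) at t=3.8202
    x: enter (9,5) at t=4.8554 ← occupied
  → r_3 = 4.8554
beam 4: φ=45°, α=60°
  dir = (cos 60°, sin 60°) = (0.5000, 0.8660); from cell (4,4)
  next x-line at t=1.3800, next y-line at t=0.3926; Δt_x=2.0000, Δt_y=1.1547
    y: enter (4,5) at t=0.3926
    x: enter (5,5) at t=1.3800
    y: enter (5,6) at t=1.5473 ← occupied
  → r_4 = 1.5473
beam 5: φ=90°, α=105°
  dir = (cos 105°, sin 105°) = (-0.2588, 0.9659); from cell (4,4)
  next x-line at t=1.1977, next y-line at t=0.3520; Δt_x=3.8637, Δt_y=1.0353
    y: enter (4,5) at t=0.3520
    x: enter (3,5) at t=1.1977
    y: enter (3,6) at t=1.3873 ← occupied
  → r_5 = 1.3873

ranges = [3.7891, 1.9514, 4.8554, 1.5473, 1.3873]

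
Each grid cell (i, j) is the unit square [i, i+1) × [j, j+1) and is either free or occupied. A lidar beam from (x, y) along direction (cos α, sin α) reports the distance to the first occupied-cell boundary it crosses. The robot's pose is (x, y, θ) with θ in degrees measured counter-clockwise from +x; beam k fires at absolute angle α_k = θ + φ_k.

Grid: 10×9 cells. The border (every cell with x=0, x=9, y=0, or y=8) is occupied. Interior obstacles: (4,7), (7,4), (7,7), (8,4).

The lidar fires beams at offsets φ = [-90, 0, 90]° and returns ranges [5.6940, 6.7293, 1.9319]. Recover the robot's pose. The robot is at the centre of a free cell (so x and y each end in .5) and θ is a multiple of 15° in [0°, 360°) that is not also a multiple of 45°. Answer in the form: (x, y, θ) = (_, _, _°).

The pose lattice has 52·16 = 832 candidates. Test each by forward raycasting.
  (2.5, 3.5, 300°): beam 1 = 1.7321 ≠ 5.6940 ✗
  (8.5, 1.5, 330°): beam 1 = 0.5774 ≠ 5.6940 ✗
  (7.5, 3.5, 330°): beam 1 = 2.8868 ≠ 5.6940 ✗
  (8.5, 7.5, 120°): beam 1 = 0.5774 ≠ 5.6940 ✗
  …
  (3.5, 1.5, 105°): r_1=5.6940, r_2=6.7293, r_3=1.9319 — all match ✓
Unique over the lattice → pose = (3.5, 1.5, 105°).

(x, y, θ) = (3.5, 1.5, 105°)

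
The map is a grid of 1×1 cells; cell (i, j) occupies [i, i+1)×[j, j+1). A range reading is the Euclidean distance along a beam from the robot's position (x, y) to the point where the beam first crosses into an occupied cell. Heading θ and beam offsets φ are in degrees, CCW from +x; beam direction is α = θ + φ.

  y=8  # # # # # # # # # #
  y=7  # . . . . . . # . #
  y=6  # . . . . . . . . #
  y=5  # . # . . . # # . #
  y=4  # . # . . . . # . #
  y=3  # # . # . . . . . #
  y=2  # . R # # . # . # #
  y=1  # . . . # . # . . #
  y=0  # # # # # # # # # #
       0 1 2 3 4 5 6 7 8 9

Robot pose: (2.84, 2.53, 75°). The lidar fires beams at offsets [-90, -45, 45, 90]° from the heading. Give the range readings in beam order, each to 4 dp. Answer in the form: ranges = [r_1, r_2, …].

ranges = [0.1656, 0.1848, 1.6800, 1.8159]

beam 1: φ=-90°, α=345°
  cosα=0.9659 sinα=-0.2588 | (2,2) | tMaxX 0.1656 tMaxY 2.0478 | tΔX 1.0353 tΔY 3.8637
    t=0.1656 [x] (3,2) — stop
  → r_1 = 0.1656
beam 2: φ=-45°, α=30°
  cosα=0.8660 sinα=0.5000 | (2,2) | tMaxX 0.1848 tMaxY 0.9400 | tΔX 1.1547 tΔY 2.0000
    t=0.1848 [x] (3,2) — stop
  → r_2 = 0.1848
beam 3: φ=45°, α=120°
  cosα=-0.5000 sinα=0.8660 | (2,2) | tMaxX 1.6800 tMaxY 0.5427 | tΔX 2.0000 tΔY 1.1547
    t=0.5427 [y] (2,3)
    t=1.6800 [x] (1,3) — stop
  → r_3 = 1.6800
beam 4: φ=90°, α=165°
  cosα=-0.9659 sinα=0.2588 | (2,2) | tMaxX 0.8696 tMaxY 1.8159 | tΔX 1.0353 tΔY 3.8637
    t=0.8696 [x] (1,2)
    t=1.8159 [y] (1,3) — stop
  → r_4 = 1.8159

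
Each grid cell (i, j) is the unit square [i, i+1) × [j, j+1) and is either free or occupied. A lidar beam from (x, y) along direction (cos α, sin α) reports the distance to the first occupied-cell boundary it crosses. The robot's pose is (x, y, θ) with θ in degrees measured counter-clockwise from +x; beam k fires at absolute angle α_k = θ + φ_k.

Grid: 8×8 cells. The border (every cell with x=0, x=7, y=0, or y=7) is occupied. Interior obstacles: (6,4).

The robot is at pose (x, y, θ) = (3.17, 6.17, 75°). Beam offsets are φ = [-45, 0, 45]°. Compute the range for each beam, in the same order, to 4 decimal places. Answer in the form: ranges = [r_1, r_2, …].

beam 1: φ=-45°, α=30°
  d=(0.8660,0.5000)  start (3,6)  tX=0.9584 tY=1.6600  stride 1/|dx|=1.1547 1/|dy|=2.0000
    cross x-line → (4,6), t=0.9584
    cross y-line → (4,7), t=1.6600 (wall)
  → r_1 = 1.6600
beam 2: φ=0°, α=75°
  d=(0.2588,0.9659)  start (3,6)  tX=3.2069 tY=0.8593  stride 1/|dx|=3.8637 1/|dy|=1.0353
    cross y-line → (3,7), t=0.8593 (wall)
  → r_2 = 0.8593
beam 3: φ=45°, α=120°
  d=(-0.5000,0.8660)  start (3,6)  tX=0.3400 tY=0.9584  stride 1/|dx|=2.0000 1/|dy|=1.1547
    cross x-line → (2,6), t=0.3400
    cross y-line → (2,7), t=0.9584 (wall)
  → r_3 = 0.9584

ranges = [1.6600, 0.8593, 0.9584]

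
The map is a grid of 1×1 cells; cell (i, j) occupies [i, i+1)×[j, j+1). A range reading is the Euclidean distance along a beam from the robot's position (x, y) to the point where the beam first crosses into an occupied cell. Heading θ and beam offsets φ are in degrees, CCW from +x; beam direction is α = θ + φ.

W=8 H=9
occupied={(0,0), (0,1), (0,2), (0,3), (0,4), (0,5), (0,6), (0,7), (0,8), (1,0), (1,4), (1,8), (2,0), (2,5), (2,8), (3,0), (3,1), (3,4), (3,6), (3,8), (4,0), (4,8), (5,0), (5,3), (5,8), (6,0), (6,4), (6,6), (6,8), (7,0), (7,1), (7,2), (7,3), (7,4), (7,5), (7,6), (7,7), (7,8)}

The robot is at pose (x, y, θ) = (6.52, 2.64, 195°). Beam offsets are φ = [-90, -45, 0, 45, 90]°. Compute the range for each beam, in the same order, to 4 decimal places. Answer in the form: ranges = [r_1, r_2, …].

beam 1: φ=-90°, α=105°
  direction (-0.2588, 0.9659); cell (6,2); t to first gridline: x 2.0091, y 0.3727 (then +3.8637 / +1.0353)
    (6,3) via y @ 0.3727
    (6,4) via y @ 1.4080  # hit
  → r_1 = 1.4080
beam 2: φ=-45°, α=150°
  direction (-0.8660, 0.5000); cell (6,2); t to first gridline: x 0.6004, y 0.7200 (then +1.1547 / +2.0000)
    (5,2) via x @ 0.6004
    (5,3) via y @ 0.7200  # hit
  → r_2 = 0.7200
beam 3: φ=0°, α=195°
  direction (-0.9659, -0.2588); cell (6,2); t to first gridline: x 0.5383, y 2.4728 (then +1.0353 / +3.8637)
    (5,2) via x @ 0.5383
    (4,2) via x @ 1.5736
    (4,1) via y @ 2.4728
    (3,1) via x @ 2.6089  # hit
  → r_3 = 2.6089
beam 4: φ=45°, α=240°
  direction (-0.5000, -0.8660); cell (6,2); t to first gridline: x 1.0400, y 0.7390 (then +2.0000 / +1.1547)
    (6,1) via y @ 0.7390
    (5,1) via x @ 1.0400
    (5,0) via y @ 1.8937  # hit
  → r_4 = 1.8937
beam 5: φ=90°, α=285°
  direction (0.2588, -0.9659); cell (6,2); t to first gridline: x 1.8546, y 0.6626 (then +3.8637 / +1.0353)
    (6,1) via y @ 0.6626
    (6,0) via y @ 1.6979  # hit
  → r_5 = 1.6979

ranges = [1.4080, 0.7200, 2.6089, 1.8937, 1.6979]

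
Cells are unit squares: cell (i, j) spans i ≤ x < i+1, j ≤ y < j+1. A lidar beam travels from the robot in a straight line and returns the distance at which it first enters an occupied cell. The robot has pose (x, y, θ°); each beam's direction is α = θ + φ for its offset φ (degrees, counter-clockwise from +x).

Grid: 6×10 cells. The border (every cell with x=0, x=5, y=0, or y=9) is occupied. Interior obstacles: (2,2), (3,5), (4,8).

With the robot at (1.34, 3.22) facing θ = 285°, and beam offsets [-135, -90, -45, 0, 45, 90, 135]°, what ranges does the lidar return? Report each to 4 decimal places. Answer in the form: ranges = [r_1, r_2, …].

beam 1: φ=-135°, α=150°
  d=(-0.8660,0.5000)  start (1,3)  tX=0.3926 tY=1.5600  stride 1/|dx|=1.1547 1/|dy|=2.0000
    cross x-line → (0,3), t=0.3926 (wall)
  → r_1 = 0.3926
beam 2: φ=-90°, α=195°
  d=(-0.9659,-0.2588)  start (1,3)  tX=0.3520 tY=0.8500  stride 1/|dx|=1.0353 1/|dy|=3.8637
    cross x-line → (0,3), t=0.3520 (wall)
  → r_2 = 0.3520
beam 3: φ=-45°, α=240°
  d=(-0.5000,-0.8660)  start (1,3)  tX=0.6800 tY=0.2540  stride 1/|dx|=2.0000 1/|dy|=1.1547
    cross y-line → (1,2), t=0.2540
    cross x-line → (0,2), t=0.6800 (wall)
  → r_3 = 0.6800
beam 4: φ=0°, α=285°
  d=(0.2588,-0.9659)  start (1,3)  tX=2.5500 tY=0.2278  stride 1/|dx|=3.8637 1/|dy|=1.0353
    cross y-line → (1,2), t=0.2278
    cross y-line → (1,1), t=1.2630
    cross y-line → (1,0), t=2.2983 (wall)
  → r_4 = 2.2983
beam 5: φ=45°, α=330°
  d=(0.8660,-0.5000)  start (1,3)  tX=0.7621 tY=0.4400  stride 1/|dx|=1.1547 1/|dy|=2.0000
    cross y-line → (1,2), t=0.4400
    cross x-line → (2,2), t=0.7621 (wall)
  → r_5 = 0.7621
beam 6: φ=90°, α=15°
  d=(0.9659,0.2588)  start (1,3)  tX=0.6833 tY=3.0137  stride 1/|dx|=1.0353 1/|dy|=3.8637
    cross x-line → (2,3), t=0.6833
    cross x-line → (3,3), t=1.7186
    cross x-line → (4,3), t=2.7538
    cross y-line → (4,4), t=3.0137
    cross x-line → (5,4), t=3.7891 (wall)
  → r_6 = 3.7891
beam 7: φ=135°, α=60°
  d=(0.5000,0.8660)  start (1,3)  tX=1.3200 tY=0.9007  stride 1/|dx|=2.0000 1/|dy|=1.1547
    cross y-line → (1,4), t=0.9007
    cross x-line → (2,4), t=1.3200
    cross y-line → (2,5), t=2.0554
    cross y-line → (2,6), t=3.2101
    cross x-line → (3,6), t=3.3200
    cross y-line → (3,7), t=4.3648
    cross x-line → (4,7), t=5.3200
    cross y-line → (4,8), t=5.5195 (wall)
  → r_7 = 5.5195

ranges = [0.3926, 0.3520, 0.6800, 2.2983, 0.7621, 3.7891, 5.5195]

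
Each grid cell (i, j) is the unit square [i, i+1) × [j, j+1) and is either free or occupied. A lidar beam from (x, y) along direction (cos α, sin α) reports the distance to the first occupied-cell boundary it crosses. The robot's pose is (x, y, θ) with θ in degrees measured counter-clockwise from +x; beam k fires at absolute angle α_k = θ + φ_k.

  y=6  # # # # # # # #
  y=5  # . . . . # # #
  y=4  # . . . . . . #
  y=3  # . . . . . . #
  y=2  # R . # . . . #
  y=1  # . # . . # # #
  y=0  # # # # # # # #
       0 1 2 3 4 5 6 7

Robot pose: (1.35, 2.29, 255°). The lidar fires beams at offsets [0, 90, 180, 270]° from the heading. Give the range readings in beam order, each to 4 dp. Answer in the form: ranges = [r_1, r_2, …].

beam 1: φ=0°, α=255°
  direction (-0.2588, -0.9659); cell (1,2); t to first gridline: x 1.3523, y 0.3002 (then +3.8637 / +1.0353)
    (1,1) via y @ 0.3002
    (1,0) via y @ 1.3355  # hit
  → r_1 = 1.3355
beam 2: φ=90°, α=345°
  direction (0.9659, -0.2588); cell (1,2); t to first gridline: x 0.6729, y 1.1205 (then +1.0353 / +3.8637)
    (2,2) via x @ 0.6729
    (2,1) via y @ 1.1205  # hit
  → r_2 = 1.1205
beam 3: φ=180°, α=75°
  direction (0.2588, 0.9659); cell (1,2); t to first gridline: x 2.5114, y 0.7350 (then +3.8637 / +1.0353)
    (1,3) via y @ 0.7350
    (1,4) via y @ 1.7703
    (2,4) via x @ 2.5114
    (2,5) via y @ 2.8056
    (2,6) via y @ 3.8409  # hit
  → r_3 = 3.8409
beam 4: φ=270°, α=165°
  direction (-0.9659, 0.2588); cell (1,2); t to first gridline: x 0.3623, y 2.7432 (then +1.0353 / +3.8637)
    (0,2) via x @ 0.3623  # hit
  → r_4 = 0.3623

ranges = [1.3355, 1.1205, 3.8409, 0.3623]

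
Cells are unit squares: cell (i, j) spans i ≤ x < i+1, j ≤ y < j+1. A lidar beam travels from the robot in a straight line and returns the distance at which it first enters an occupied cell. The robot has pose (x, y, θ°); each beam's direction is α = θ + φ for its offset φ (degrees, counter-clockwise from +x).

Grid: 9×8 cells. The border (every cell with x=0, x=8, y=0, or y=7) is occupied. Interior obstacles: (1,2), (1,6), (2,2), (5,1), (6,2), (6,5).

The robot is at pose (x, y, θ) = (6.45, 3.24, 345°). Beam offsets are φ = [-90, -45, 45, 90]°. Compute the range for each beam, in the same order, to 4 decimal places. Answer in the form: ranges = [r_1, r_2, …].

beam 1: φ=-90°, α=255°
  cosα=-0.2588 sinα=-0.9659 | (6,3) | tMaxX 1.7387 tMaxY 0.2485 | tΔX 3.8637 tΔY 1.0353
    t=0.2485 [y] (6,2) — stop
  → r_1 = 0.2485
beam 2: φ=-45°, α=300°
  cosα=0.5000 sinα=-0.8660 | (6,3) | tMaxX 1.1000 tMaxY 0.2771 | tΔX 2.0000 tΔY 1.1547
    t=0.2771 [y] (6,2) — stop
  → r_2 = 0.2771
beam 3: φ=45°, α=30°
  cosα=0.8660 sinα=0.5000 | (6,3) | tMaxX 0.6351 tMaxY 1.5200 | tΔX 1.1547 tΔY 2.0000
    t=0.6351 [x] (7,3)
    t=1.5200 [y] (7,4)
    t=1.7898 [x] (8,4) — stop
  → r_3 = 1.7898
beam 4: φ=90°, α=75°
  cosα=0.2588 sinα=0.9659 | (6,3) | tMaxX 2.1250 tMaxY 0.7868 | tΔX 3.8637 tΔY 1.0353
    t=0.7868 [y] (6,4)
    t=1.8221 [y] (6,5) — stop
  → r_4 = 1.8221

ranges = [0.2485, 0.2771, 1.7898, 1.8221]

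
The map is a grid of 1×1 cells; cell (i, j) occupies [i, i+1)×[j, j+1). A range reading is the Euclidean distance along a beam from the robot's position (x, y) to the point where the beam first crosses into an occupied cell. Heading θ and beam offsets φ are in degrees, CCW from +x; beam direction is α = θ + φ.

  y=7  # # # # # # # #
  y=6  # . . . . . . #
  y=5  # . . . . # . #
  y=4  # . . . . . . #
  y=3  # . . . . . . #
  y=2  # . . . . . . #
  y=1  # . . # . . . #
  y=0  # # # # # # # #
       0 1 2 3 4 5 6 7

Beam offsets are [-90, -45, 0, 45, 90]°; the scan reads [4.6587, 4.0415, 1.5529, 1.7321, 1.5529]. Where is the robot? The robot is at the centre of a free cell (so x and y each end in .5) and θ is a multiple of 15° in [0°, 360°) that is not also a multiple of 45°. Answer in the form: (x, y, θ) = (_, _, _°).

(x, y, θ) = (3.5, 5.5, 15°)

The pose lattice has 34·16 = 544 candidates. Test each by forward raycasting.
  (6.5, 3.5, 75°): beam 1 = 0.5176 ≠ 4.6587 ✗
  (6.5, 2.5, 165°): beam 1 = 1.9319 ≠ 4.6587 ✗
  (5.5, 1.5, 165°): beam 1 = 5.6940 ≠ 4.6587 ✗
  (4.5, 4.5, 240°): beam 1 = 4.0415 ≠ 4.6587 ✗
  …
  (3.5, 5.5, 15°): r_1=4.6587, r_2=4.0415, r_3=1.5529, r_4=1.7321, r_5=1.5529 — all match ✓
Unique over the lattice → pose = (3.5, 5.5, 15°).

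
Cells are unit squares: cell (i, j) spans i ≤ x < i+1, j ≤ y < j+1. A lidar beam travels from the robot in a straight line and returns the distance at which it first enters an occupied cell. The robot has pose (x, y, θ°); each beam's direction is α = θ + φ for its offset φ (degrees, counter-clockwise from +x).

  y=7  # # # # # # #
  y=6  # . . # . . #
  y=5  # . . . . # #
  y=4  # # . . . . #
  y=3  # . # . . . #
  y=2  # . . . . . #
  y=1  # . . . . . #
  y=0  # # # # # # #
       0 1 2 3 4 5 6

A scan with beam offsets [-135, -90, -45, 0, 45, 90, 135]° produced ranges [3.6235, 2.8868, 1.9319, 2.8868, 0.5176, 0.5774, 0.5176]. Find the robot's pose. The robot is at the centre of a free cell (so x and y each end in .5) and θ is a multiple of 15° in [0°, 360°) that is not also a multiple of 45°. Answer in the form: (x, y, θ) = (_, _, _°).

The pose lattice has 26·16 = 416 candidates. Test each by forward raycasting.
  (3.5, 4.5, 195°): beam 1 = 2.8868 ≠ 3.6235 ✗
  (5.5, 6.5, 15°): beam 1 = 0.5774 ≠ 3.6235 ✗
  (4.5, 5.5, 30°): beam 1 = 4.6587 ≠ 3.6235 ✗
  (1.5, 1.5, 30°): beam 1 = 0.5176 ≠ 3.6235 ✗
  (5.5, 1.5, 300°): beam 1 = 4.6587 ≠ 3.6235 ✗
  …
  (2.5, 4.5, 120°): r_1=3.6235, r_2=2.8868, r_3=1.9319, r_4=2.8868, r_5=0.5176, r_6=0.5774, r_7=0.5176 — all match ✓
Unique over the lattice → pose = (2.5, 4.5, 120°).

(x, y, θ) = (2.5, 4.5, 120°)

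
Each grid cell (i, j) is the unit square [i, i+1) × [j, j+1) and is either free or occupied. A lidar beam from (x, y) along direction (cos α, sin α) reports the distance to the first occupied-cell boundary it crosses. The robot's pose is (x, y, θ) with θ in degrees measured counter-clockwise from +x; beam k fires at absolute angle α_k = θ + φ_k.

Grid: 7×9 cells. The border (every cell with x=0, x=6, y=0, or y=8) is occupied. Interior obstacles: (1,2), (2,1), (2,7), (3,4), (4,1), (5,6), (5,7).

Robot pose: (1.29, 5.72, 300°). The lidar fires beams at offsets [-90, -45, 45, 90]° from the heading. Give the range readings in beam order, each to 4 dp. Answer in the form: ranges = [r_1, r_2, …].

ranges = [0.3349, 1.1205, 2.7819, 4.2839]

beam 1: φ=-90°, α=210°
  d=(-0.8660,-0.5000)  start (1,5)  tX=0.3349 tY=1.4400  stride 1/|dx|=1.1547 1/|dy|=2.0000
    cross x-line → (0,5), t=0.3349 (wall)
  → r_1 = 0.3349
beam 2: φ=-45°, α=255°
  d=(-0.2588,-0.9659)  start (1,5)  tX=1.1205 tY=0.7454  stride 1/|dx|=3.8637 1/|dy|=1.0353
    cross y-line → (1,4), t=0.7454
    cross x-line → (0,4), t=1.1205 (wall)
  → r_2 = 1.1205
beam 3: φ=45°, α=345°
  d=(0.9659,-0.2588)  start (1,5)  tX=0.7350 tY=2.7819  stride 1/|dx|=1.0353 1/|dy|=3.8637
    cross x-line → (2,5), t=0.7350
    cross x-line → (3,5), t=1.7703
    cross y-line → (3,4), t=2.7819 (wall)
  → r_3 = 2.7819
beam 4: φ=90°, α=30°
  d=(0.8660,0.5000)  start (1,5)  tX=0.8198 tY=0.5600  stride 1/|dx|=1.1547 1/|dy|=2.0000
    cross y-line → (1,6), t=0.5600
    cross x-line → (2,6), t=0.8198
    cross x-line → (3,6), t=1.9745
    cross y-line → (3,7), t=2.5600
    cross x-line → (4,7), t=3.1292
    cross x-line → (5,7), t=4.2839 (wall)
  → r_4 = 4.2839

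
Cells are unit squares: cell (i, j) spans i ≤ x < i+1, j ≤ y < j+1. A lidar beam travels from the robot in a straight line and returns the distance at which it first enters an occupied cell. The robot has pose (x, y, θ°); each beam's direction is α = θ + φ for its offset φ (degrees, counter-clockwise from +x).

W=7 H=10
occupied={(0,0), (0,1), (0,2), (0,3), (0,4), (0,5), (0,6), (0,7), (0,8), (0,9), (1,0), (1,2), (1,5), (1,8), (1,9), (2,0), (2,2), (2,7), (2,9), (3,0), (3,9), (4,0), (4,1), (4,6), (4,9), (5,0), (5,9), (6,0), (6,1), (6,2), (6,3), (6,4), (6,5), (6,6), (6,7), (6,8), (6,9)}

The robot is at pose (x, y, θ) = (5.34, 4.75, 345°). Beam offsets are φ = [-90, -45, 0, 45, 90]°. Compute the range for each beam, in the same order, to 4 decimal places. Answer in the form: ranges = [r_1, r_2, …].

beam 1: φ=-90°, α=255°
  cosα=-0.2588 sinα=-0.9659 | (5,4) | tMaxX 1.3137 tMaxY 0.7765 | tΔX 3.8637 tΔY 1.0353
    t=0.7765 [y] (5,3)
    t=1.3137 [x] (4,3)
    t=1.8117 [y] (4,2)
    t=2.8470 [y] (4,1) — stop
  → r_1 = 2.8470
beam 2: φ=-45°, α=300°
  cosα=0.5000 sinα=-0.8660 | (5,4) | tMaxX 1.3200 tMaxY 0.8660 | tΔX 2.0000 tΔY 1.1547
    t=0.8660 [y] (5,3)
    t=1.3200 [x] (6,3) — stop
  → r_2 = 1.3200
beam 3: φ=0°, α=345°
  cosα=0.9659 sinα=-0.2588 | (5,4) | tMaxX 0.6833 tMaxY 2.8978 | tΔX 1.0353 tΔY 3.8637
    t=0.6833 [x] (6,4) — stop
  → r_3 = 0.6833
beam 4: φ=45°, α=30°
  cosα=0.8660 sinα=0.5000 | (5,4) | tMaxX 0.7621 tMaxY 0.5000 | tΔX 1.1547 tΔY 2.0000
    t=0.5000 [y] (5,5)
    t=0.7621 [x] (6,5) — stop
  → r_4 = 0.7621
beam 5: φ=90°, α=75°
  cosα=0.2588 sinα=0.9659 | (5,4) | tMaxX 2.5500 tMaxY 0.2588 | tΔX 3.8637 tΔY 1.0353
    t=0.2588 [y] (5,5)
    t=1.2941 [y] (5,6)
    t=2.3294 [y] (5,7)
    t=2.5500 [x] (6,7) — stop
  → r_5 = 2.5500

ranges = [2.8470, 1.3200, 0.6833, 0.7621, 2.5500]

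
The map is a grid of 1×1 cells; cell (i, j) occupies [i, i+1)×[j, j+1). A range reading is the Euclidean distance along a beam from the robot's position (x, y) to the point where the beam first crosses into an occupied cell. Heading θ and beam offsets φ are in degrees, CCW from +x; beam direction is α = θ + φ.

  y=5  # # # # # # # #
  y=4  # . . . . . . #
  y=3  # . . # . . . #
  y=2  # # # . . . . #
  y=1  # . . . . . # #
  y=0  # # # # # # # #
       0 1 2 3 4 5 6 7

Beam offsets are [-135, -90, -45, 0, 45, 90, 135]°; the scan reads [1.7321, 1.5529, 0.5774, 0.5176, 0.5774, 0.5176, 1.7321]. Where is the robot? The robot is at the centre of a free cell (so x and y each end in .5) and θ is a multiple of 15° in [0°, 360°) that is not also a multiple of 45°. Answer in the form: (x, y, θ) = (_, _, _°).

The pose lattice has 20·16 = 320 candidates. Test each by forward raycasting.
  (5.5, 4.5, 105°): beam 5 = 1.0000 ≠ 0.5774 ✗
  (4.5, 2.5, 210°): beam 1 = 2.5882 ≠ 1.7321 ✗
  (3.5, 1.5, 150°): beam 1 = 3.6235 ≠ 1.7321 ✗
  (3.5, 4.5, 30°): beam 1 = 0.5176 ≠ 1.7321 ✗
  (1.5, 4.5, 120°): beam 1 = 1.9319 ≠ 1.7321 ✗
  …
  (2.5, 3.5, 285°): r_1=1.7321, r_2=1.5529, r_3=0.5774, r_4=0.5176, r_5=0.5774, r_6=0.5176, r_7=1.7321 — all match ✓
No second candidate reproduces the full scan.

(x, y, θ) = (2.5, 3.5, 285°)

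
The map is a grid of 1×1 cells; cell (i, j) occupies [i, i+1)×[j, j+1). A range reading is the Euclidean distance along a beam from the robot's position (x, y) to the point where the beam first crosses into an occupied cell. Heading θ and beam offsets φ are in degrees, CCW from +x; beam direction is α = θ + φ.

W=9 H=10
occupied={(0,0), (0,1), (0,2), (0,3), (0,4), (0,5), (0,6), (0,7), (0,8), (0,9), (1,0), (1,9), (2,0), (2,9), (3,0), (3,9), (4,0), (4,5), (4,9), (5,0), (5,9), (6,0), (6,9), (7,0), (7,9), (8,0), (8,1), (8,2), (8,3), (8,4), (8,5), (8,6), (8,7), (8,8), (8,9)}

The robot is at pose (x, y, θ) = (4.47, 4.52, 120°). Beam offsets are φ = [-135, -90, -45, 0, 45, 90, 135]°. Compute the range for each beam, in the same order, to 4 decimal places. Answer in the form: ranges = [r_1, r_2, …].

ranges = [3.6545, 4.0761, 0.4969, 0.5543, 3.5924, 4.0068, 3.6442]

beam 1: φ=-135°, α=345°
  cosα=0.9659 sinα=-0.2588 | (4,4) | tMaxX 0.5487 tMaxY 2.0091 | tΔX 1.0353 tΔY 3.8637
    t=0.5487 [x] (5,4)
    t=1.5840 [x] (6,4)
    t=2.0091 [y] (6,3)
    t=2.6192 [x] (7,3)
    t=3.6545 [x] (8,3) — stop
  → r_1 = 3.6545
beam 2: φ=-90°, α=30°
  cosα=0.8660 sinα=0.5000 | (4,4) | tMaxX 0.6120 tMaxY 0.9600 | tΔX 1.1547 tΔY 2.0000
    t=0.6120 [x] (5,4)
    t=0.9600 [y] (5,5)
    t=1.7667 [x] (6,5)
    t=2.9214 [x] (7,5)
    t=2.9600 [y] (7,6)
    t=4.0761 [x] (8,6) — stop
  → r_2 = 4.0761
beam 3: φ=-45°, α=75°
  cosα=0.2588 sinα=0.9659 | (4,4) | tMaxX 2.0478 tMaxY 0.4969 | tΔX 3.8637 tΔY 1.0353
    t=0.4969 [y] (4,5) — stop
  → r_3 = 0.4969
beam 4: φ=0°, α=120°
  cosα=-0.5000 sinα=0.8660 | (4,4) | tMaxX 0.9400 tMaxY 0.5543 | tΔX 2.0000 tΔY 1.1547
    t=0.5543 [y] (4,5) — stop
  → r_4 = 0.5543
beam 5: φ=45°, α=165°
  cosα=-0.9659 sinα=0.2588 | (4,4) | tMaxX 0.4866 tMaxY 1.8546 | tΔX 1.0353 tΔY 3.8637
    t=0.4866 [x] (3,4)
    t=1.5219 [x] (2,4)
    t=1.8546 [y] (2,5)
    t=2.5571 [x] (1,5)
    t=3.5924 [x] (0,5) — stop
  → r_5 = 3.5924
beam 6: φ=90°, α=210°
  cosα=-0.8660 sinα=-0.5000 | (4,4) | tMaxX 0.5427 tMaxY 1.0400 | tΔX 1.1547 tΔY 2.0000
    t=0.5427 [x] (3,4)
    t=1.0400 [y] (3,3)
    t=1.6974 [x] (2,3)
    t=2.8521 [x] (1,3)
    t=3.0400 [y] (1,2)
    t=4.0068 [x] (0,2) — stop
  → r_6 = 4.0068
beam 7: φ=135°, α=255°
  cosα=-0.2588 sinα=-0.9659 | (4,4) | tMaxX 1.8159 tMaxY 0.5383 | tΔX 3.8637 tΔY 1.0353
    t=0.5383 [y] (4,3)
    t=1.5736 [y] (4,2)
    t=1.8159 [x] (3,2)
    t=2.6089 [y] (3,1)
    t=3.6442 [y] (3,0) — stop
  → r_7 = 3.6442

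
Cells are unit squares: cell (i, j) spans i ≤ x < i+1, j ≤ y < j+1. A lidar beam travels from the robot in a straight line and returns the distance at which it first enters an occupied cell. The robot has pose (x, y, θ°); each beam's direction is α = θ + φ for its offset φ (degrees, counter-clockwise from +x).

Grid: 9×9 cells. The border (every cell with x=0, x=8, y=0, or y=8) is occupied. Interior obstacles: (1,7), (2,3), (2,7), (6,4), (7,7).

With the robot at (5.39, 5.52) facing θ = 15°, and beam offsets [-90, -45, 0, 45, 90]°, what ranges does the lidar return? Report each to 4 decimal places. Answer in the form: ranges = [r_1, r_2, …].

ranges = [4.6794, 1.0400, 2.7021, 2.8637, 2.5675]

beam 1: φ=-90°, α=285°
  d=(0.2588,-0.9659)  start (5,5)  tX=2.3569 tY=0.5383  stride 1/|dx|=3.8637 1/|dy|=1.0353
    cross y-line → (5,4), t=0.5383
    cross y-line → (5,3), t=1.5736
    cross x-line → (6,3), t=2.3569
    cross y-line → (6,2), t=2.6089
    cross y-line → (6,1), t=3.6442
    cross y-line → (6,0), t=4.6794 (wall)
  → r_1 = 4.6794
beam 2: φ=-45°, α=330°
  d=(0.8660,-0.5000)  start (5,5)  tX=0.7044 tY=1.0400  stride 1/|dx|=1.1547 1/|dy|=2.0000
    cross x-line → (6,5), t=0.7044
    cross y-line → (6,4), t=1.0400 (wall)
  → r_2 = 1.0400
beam 3: φ=0°, α=15°
  d=(0.9659,0.2588)  start (5,5)  tX=0.6315 tY=1.8546  stride 1/|dx|=1.0353 1/|dy|=3.8637
    cross x-line → (6,5), t=0.6315
    cross x-line → (7,5), t=1.6668
    cross y-line → (7,6), t=1.8546
    cross x-line → (8,6), t=2.7021 (wall)
  → r_3 = 2.7021
beam 4: φ=45°, α=60°
  d=(0.5000,0.8660)  start (5,5)  tX=1.2200 tY=0.5543  stride 1/|dx|=2.0000 1/|dy|=1.1547
    cross y-line → (5,6), t=0.5543
    cross x-line → (6,6), t=1.2200
    cross y-line → (6,7), t=1.7090
    cross y-line → (6,8), t=2.8637 (wall)
  → r_4 = 2.8637
beam 5: φ=90°, α=105°
  d=(-0.2588,0.9659)  start (5,5)  tX=1.5068 tY=0.4969  stride 1/|dx|=3.8637 1/|dy|=1.0353
    cross y-line → (5,6), t=0.4969
    cross x-line → (4,6), t=1.5068
    cross y-line → (4,7), t=1.5322
    cross y-line → (4,8), t=2.5675 (wall)
  → r_5 = 2.5675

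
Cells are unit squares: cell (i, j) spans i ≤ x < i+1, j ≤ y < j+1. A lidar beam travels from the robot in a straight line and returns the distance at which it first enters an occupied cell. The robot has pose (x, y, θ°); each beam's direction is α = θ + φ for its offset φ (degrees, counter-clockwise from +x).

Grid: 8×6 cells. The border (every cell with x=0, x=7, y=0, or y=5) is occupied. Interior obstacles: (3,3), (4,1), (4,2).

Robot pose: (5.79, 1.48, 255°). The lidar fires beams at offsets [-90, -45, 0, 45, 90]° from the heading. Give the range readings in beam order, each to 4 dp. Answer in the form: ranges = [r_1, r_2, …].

ranges = [0.8179, 0.9122, 0.4969, 0.5543, 1.2527]

beam 1: φ=-90°, α=165°
  d=(-0.9659,0.2588)  start (5,1)  tX=0.8179 tY=2.0091  stride 1/|dx|=1.0353 1/|dy|=3.8637
    cross x-line → (4,1), t=0.8179 (wall)
  → r_1 = 0.8179
beam 2: φ=-45°, α=210°
  d=(-0.8660,-0.5000)  start (5,1)  tX=0.9122 tY=0.9600  stride 1/|dx|=1.1547 1/|dy|=2.0000
    cross x-line → (4,1), t=0.9122 (wall)
  → r_2 = 0.9122
beam 3: φ=0°, α=255°
  d=(-0.2588,-0.9659)  start (5,1)  tX=3.0523 tY=0.4969  stride 1/|dx|=3.8637 1/|dy|=1.0353
    cross y-line → (5,0), t=0.4969 (wall)
  → r_3 = 0.4969
beam 4: φ=45°, α=300°
  d=(0.5000,-0.8660)  start (5,1)  tX=0.4200 tY=0.5543  stride 1/|dx|=2.0000 1/|dy|=1.1547
    cross x-line → (6,1), t=0.4200
    cross y-line → (6,0), t=0.5543 (wall)
  → r_4 = 0.5543
beam 5: φ=90°, α=345°
  d=(0.9659,-0.2588)  start (5,1)  tX=0.2174 tY=1.8546  stride 1/|dx|=1.0353 1/|dy|=3.8637
    cross x-line → (6,1), t=0.2174
    cross x-line → (7,1), t=1.2527 (wall)
  → r_5 = 1.2527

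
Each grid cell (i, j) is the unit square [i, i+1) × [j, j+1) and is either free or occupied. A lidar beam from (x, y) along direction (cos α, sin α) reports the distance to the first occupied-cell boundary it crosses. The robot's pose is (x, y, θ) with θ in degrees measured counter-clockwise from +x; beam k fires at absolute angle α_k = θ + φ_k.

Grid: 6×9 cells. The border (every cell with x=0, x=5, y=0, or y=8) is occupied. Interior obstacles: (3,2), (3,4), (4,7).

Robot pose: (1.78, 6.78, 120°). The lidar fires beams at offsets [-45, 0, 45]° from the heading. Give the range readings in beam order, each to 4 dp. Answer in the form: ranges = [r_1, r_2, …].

beam 1: φ=-45°, α=75°
  direction (0.2588, 0.9659); cell (1,6); t to first gridline: x 0.8500, y 0.2278 (then +3.8637 / +1.0353)
    (1,7) via y @ 0.2278
    (2,7) via x @ 0.8500
    (2,8) via y @ 1.2630  # hit
  → r_1 = 1.2630
beam 2: φ=0°, α=120°
  direction (-0.5000, 0.8660); cell (1,6); t to first gridline: x 1.5600, y 0.2540 (then +2.0000 / +1.1547)
    (1,7) via y @ 0.2540
    (1,8) via y @ 1.4087  # hit
  → r_2 = 1.4087
beam 3: φ=45°, α=165°
  direction (-0.9659, 0.2588); cell (1,6); t to first gridline: x 0.8075, y 0.8500 (then +1.0353 / +3.8637)
    (0,6) via x @ 0.8075  # hit
  → r_3 = 0.8075

ranges = [1.2630, 1.4087, 0.8075]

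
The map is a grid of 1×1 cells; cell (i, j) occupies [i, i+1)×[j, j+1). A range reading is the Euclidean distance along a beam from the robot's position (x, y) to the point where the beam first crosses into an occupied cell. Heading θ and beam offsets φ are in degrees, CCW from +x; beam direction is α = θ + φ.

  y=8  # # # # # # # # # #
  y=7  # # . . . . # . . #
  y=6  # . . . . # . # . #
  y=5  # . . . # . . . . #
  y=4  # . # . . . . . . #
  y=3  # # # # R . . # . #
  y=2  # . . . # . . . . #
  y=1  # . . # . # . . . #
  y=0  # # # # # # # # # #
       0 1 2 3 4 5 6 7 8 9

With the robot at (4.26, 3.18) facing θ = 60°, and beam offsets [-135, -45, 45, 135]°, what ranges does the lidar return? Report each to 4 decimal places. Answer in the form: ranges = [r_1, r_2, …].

beam 1: φ=-135°, α=285°
  d=(0.2588,-0.9659)  start (4,3)  tX=2.8591 tY=0.1863  stride 1/|dx|=3.8637 1/|dy|=1.0353
    cross y-line → (4,2), t=0.1863 (wall)
  → r_1 = 0.1863
beam 2: φ=-45°, α=15°
  d=(0.9659,0.2588)  start (4,3)  tX=0.7661 tY=3.1682  stride 1/|dx|=1.0353 1/|dy|=3.8637
    cross x-line → (5,3), t=0.7661
    cross x-line → (6,3), t=1.8014
    cross x-line → (7,3), t=2.8367 (wall)
  → r_2 = 2.8367
beam 3: φ=45°, α=105°
  d=(-0.2588,0.9659)  start (4,3)  tX=1.0046 tY=0.8489  stride 1/|dx|=3.8637 1/|dy|=1.0353
    cross y-line → (4,4), t=0.8489
    cross x-line → (3,4), t=1.0046
    cross y-line → (3,5), t=1.8842
    cross y-line → (3,6), t=2.9195
    cross y-line → (3,7), t=3.9548
    cross x-line → (2,7), t=4.8683
    cross y-line → (2,8), t=4.9900 (wall)
  → r_3 = 4.9900
beam 4: φ=135°, α=195°
  d=(-0.9659,-0.2588)  start (4,3)  tX=0.2692 tY=0.6955  stride 1/|dx|=1.0353 1/|dy|=3.8637
    cross x-line → (3,3), t=0.2692 (wall)
  → r_4 = 0.2692

ranges = [0.1863, 2.8367, 4.9900, 0.2692]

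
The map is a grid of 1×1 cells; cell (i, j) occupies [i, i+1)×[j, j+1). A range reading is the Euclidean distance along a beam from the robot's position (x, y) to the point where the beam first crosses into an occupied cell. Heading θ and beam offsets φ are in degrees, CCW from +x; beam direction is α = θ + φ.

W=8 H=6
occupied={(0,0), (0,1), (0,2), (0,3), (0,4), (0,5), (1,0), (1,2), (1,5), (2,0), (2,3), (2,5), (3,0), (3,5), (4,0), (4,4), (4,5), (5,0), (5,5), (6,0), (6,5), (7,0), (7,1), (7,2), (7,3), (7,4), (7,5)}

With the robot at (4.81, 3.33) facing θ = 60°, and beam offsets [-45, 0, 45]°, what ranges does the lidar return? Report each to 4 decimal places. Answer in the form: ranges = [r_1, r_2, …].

beam 1: φ=-45°, α=15°
  direction (0.9659, 0.2588); cell (4,3); t to first gridline: x 0.1967, y 2.5887 (then +1.0353 / +3.8637)
    (5,3) via x @ 0.1967
    (6,3) via x @ 1.2320
    (7,3) via x @ 2.2673  # hit
  → r_1 = 2.2673
beam 2: φ=0°, α=60°
  direction (0.5000, 0.8660); cell (4,3); t to first gridline: x 0.3800, y 0.7736 (then +2.0000 / +1.1547)
    (5,3) via x @ 0.3800
    (5,4) via y @ 0.7736
    (5,5) via y @ 1.9283  # hit
  → r_2 = 1.9283
beam 3: φ=45°, α=105°
  direction (-0.2588, 0.9659); cell (4,3); t to first gridline: x 3.1296, y 0.6936 (then +3.8637 / +1.0353)
    (4,4) via y @ 0.6936  # hit
  → r_3 = 0.6936

ranges = [2.2673, 1.9283, 0.6936]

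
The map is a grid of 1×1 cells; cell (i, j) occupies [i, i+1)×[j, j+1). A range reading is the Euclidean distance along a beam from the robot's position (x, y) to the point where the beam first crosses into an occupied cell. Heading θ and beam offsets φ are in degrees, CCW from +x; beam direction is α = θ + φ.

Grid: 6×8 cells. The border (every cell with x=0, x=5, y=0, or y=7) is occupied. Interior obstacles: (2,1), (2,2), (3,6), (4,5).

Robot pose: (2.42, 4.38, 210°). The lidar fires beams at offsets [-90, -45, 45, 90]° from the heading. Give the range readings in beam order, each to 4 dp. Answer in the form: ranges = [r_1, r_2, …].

ranges = [2.8400, 1.4701, 1.4287, 3.9029]

beam 1: φ=-90°, α=120°
  direction (-0.5000, 0.8660); cell (2,4); t to first gridline: x 0.8400, y 0.7159 (then +2.0000 / +1.1547)
    (2,5) via y @ 0.7159
    (1,5) via x @ 0.8400
    (1,6) via y @ 1.8706
    (0,6) via x @ 2.8400  # hit
  → r_1 = 2.8400
beam 2: φ=-45°, α=165°
  direction (-0.9659, 0.2588); cell (2,4); t to first gridline: x 0.4348, y 2.3955 (then +1.0353 / +3.8637)
    (1,4) via x @ 0.4348
    (0,4) via x @ 1.4701  # hit
  → r_2 = 1.4701
beam 3: φ=45°, α=255°
  direction (-0.2588, -0.9659); cell (2,4); t to first gridline: x 1.6228, y 0.3934 (then +3.8637 / +1.0353)
    (2,3) via y @ 0.3934
    (2,2) via y @ 1.4287  # hit
  → r_3 = 1.4287
beam 4: φ=90°, α=300°
  direction (0.5000, -0.8660); cell (2,4); t to first gridline: x 1.1600, y 0.4388 (then +2.0000 / +1.1547)
    (2,3) via y @ 0.4388
    (3,3) via x @ 1.1600
    (3,2) via y @ 1.5935
    (3,1) via y @ 2.7482
    (4,1) via x @ 3.1600
    (4,0) via y @ 3.9029  # hit
  → r_4 = 3.9029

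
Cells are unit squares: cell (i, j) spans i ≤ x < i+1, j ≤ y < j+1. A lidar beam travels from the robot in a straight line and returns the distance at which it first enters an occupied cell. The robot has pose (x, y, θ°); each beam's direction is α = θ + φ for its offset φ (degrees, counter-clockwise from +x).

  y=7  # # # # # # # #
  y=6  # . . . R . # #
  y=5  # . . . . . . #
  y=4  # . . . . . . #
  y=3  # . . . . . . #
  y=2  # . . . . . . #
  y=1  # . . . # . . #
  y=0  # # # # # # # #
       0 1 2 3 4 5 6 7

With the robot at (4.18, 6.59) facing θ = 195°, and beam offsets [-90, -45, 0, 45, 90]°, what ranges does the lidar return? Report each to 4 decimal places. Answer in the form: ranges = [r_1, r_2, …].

beam 1: φ=-90°, α=105°
  cosα=-0.2588 sinα=0.9659 | (4,6) | tMaxX 0.6955 tMaxY 0.4245 | tΔX 3.8637 tΔY 1.0353
    t=0.4245 [y] (4,7) — stop
  → r_1 = 0.4245
beam 2: φ=-45°, α=150°
  cosα=-0.8660 sinα=0.5000 | (4,6) | tMaxX 0.2078 tMaxY 0.8200 | tΔX 1.1547 tΔY 2.0000
    t=0.2078 [x] (3,6)
    t=0.8200 [y] (3,7) — stop
  → r_2 = 0.8200
beam 3: φ=0°, α=195°
  cosα=-0.9659 sinα=-0.2588 | (4,6) | tMaxX 0.1863 tMaxY 2.2796 | tΔX 1.0353 tΔY 3.8637
    t=0.1863 [x] (3,6)
    t=1.2216 [x] (2,6)
    t=2.2569 [x] (1,6)
    t=2.2796 [y] (1,5)
    t=3.2922 [x] (0,5) — stop
  → r_3 = 3.2922
beam 4: φ=45°, α=240°
  cosα=-0.5000 sinα=-0.8660 | (4,6) | tMaxX 0.3600 tMaxY 0.6813 | tΔX 2.0000 tΔY 1.1547
    t=0.3600 [x] (3,6)
    t=0.6813 [y] (3,5)
    t=1.8360 [y] (3,4)
    t=2.3600 [x] (2,4)
    t=2.9907 [y] (2,3)
    t=4.1454 [y] (2,2)
    t=4.3600 [x] (1,2)
    t=5.3001 [y] (1,1)
    t=6.3600 [x] (0,1) — stop
  → r_4 = 6.3600
beam 5: φ=90°, α=285°
  cosα=0.2588 sinα=-0.9659 | (4,6) | tMaxX 3.1682 tMaxY 0.6108 | tΔX 3.8637 tΔY 1.0353
    t=0.6108 [y] (4,5)
    t=1.6461 [y] (4,4)
    t=2.6814 [y] (4,3)
    t=3.1682 [x] (5,3)
    t=3.7166 [y] (5,2)
    t=4.7519 [y] (5,1)
    t=5.7872 [y] (5,0) — stop
  → r_5 = 5.7872

ranges = [0.4245, 0.8200, 3.2922, 6.3600, 5.7872]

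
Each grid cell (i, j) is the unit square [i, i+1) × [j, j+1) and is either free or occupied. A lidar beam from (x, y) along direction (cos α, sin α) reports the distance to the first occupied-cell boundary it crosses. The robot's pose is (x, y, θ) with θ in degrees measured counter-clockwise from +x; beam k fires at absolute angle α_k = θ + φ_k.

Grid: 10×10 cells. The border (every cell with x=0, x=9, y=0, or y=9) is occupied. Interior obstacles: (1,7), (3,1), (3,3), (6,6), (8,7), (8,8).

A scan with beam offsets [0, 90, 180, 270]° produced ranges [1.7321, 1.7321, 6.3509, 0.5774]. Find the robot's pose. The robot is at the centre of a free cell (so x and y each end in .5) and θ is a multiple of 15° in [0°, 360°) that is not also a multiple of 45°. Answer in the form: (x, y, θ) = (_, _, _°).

(x, y, θ) = (6.5, 7.5, 30°)

Enumerate (i+0.5, j+0.5, θ) over the 58 free cells and 16 admissible headings. For each, cast all 4 beams and compare to the given ranges.
  (6.5, 8.5, 300°): beam 1 = 5.0000 ≠ 1.7321 ✗
  (7.5, 1.5, 30°): beam 2 = 8.6603 ≠ 1.7321 ✗
  (4.5, 6.5, 165°): beam 1 = 2.5882 ≠ 1.7321 ✗
  …
  (6.5, 7.5, 30°): r_1=1.7321, r_2=1.7321, r_3=6.3509, r_4=0.5774 — all match ✓
No second candidate reproduces the full scan.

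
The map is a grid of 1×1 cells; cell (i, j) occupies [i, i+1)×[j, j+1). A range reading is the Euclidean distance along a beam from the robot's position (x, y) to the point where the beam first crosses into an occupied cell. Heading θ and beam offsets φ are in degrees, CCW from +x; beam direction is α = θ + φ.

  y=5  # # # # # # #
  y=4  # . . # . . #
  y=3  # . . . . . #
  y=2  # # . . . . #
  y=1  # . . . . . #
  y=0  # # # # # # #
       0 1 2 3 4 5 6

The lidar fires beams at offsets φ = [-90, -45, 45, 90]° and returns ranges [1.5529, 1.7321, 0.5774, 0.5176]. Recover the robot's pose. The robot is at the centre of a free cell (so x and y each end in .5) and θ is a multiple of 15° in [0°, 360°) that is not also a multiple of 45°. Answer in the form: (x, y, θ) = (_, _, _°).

The pose lattice has 18·16 = 288 candidates. Test each by forward raycasting.
  (1.5, 1.5, 165°): beam 1 = 0.5176 ≠ 1.5529 ✗
  (3.5, 1.5, 330°): beam 1 = 0.5774 ≠ 1.5529 ✗
  (2.5, 1.5, 15°): beam 1 = 0.5176 ≠ 1.5529 ✗
  …
  (2.5, 4.5, 285°): r_1=1.5529, r_2=1.7321, r_3=0.5774, r_4=0.5176 — all match ✓
No second candidate reproduces the full scan.

(x, y, θ) = (2.5, 4.5, 285°)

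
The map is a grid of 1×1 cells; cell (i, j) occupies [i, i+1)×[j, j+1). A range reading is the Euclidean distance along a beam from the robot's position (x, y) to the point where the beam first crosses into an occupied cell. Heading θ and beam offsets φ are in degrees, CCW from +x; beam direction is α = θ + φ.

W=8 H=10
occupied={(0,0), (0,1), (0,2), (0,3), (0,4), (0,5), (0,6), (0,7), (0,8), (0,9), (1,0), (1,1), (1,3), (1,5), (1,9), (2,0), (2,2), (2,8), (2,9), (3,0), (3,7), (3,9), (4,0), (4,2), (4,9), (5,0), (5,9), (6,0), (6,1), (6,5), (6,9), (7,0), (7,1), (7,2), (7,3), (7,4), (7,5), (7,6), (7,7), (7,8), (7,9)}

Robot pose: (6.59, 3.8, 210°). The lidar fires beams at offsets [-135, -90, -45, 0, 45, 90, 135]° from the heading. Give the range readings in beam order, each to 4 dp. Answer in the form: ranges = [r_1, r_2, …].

ranges = [1.2423, 6.0044, 4.7519, 1.8360, 1.8635, 0.8200, 0.4245]

beam 1: φ=-135°, α=75°
  direction (0.2588, 0.9659); cell (6,3); t to first gridline: x 1.5841, y 0.2071 (then +3.8637 / +1.0353)
    (6,4) via y @ 0.2071
    (6,5) via y @ 1.2423  # hit
  → r_1 = 1.2423
beam 2: φ=-90°, α=120°
  direction (-0.5000, 0.8660); cell (6,3); t to first gridline: x 1.1800, y 0.2309 (then +2.0000 / +1.1547)
    (6,4) via y @ 0.2309
    (5,4) via x @ 1.1800
    (5,5) via y @ 1.3856
    (5,6) via y @ 2.5403
    (4,6) via x @ 3.1800
    (4,7) via y @ 3.6950
    (4,8) via y @ 4.8497
    (3,8) via x @ 5.1800
    (3,9) via y @ 6.0044  # hit
  → r_2 = 6.0044
beam 3: φ=-45°, α=165°
  direction (-0.9659, 0.2588); cell (6,3); t to first gridline: x 0.6108, y 0.7727 (then +1.0353 / +3.8637)
    (5,3) via x @ 0.6108
    (5,4) via y @ 0.7727
    (4,4) via x @ 1.6461
    (3,4) via x @ 2.6814
    (2,4) via x @ 3.7166
    (2,5) via y @ 4.6364
    (1,5) via x @ 4.7519  # hit
  → r_3 = 4.7519
beam 4: φ=0°, α=210°
  direction (-0.8660, -0.5000); cell (6,3); t to first gridline: x 0.6813, y 1.6000 (then +1.1547 / +2.0000)
    (5,3) via x @ 0.6813
    (5,2) via y @ 1.6000
    (4,2) via x @ 1.8360  # hit
  → r_4 = 1.8360
beam 5: φ=45°, α=255°
  direction (-0.2588, -0.9659); cell (6,3); t to first gridline: x 2.2796, y 0.8282 (then +3.8637 / +1.0353)
    (6,2) via y @ 0.8282
    (6,1) via y @ 1.8635  # hit
  → r_5 = 1.8635
beam 6: φ=90°, α=300°
  direction (0.5000, -0.8660); cell (6,3); t to first gridline: x 0.8200, y 0.9238 (then +2.0000 / +1.1547)
    (7,3) via x @ 0.8200  # hit
  → r_6 = 0.8200
beam 7: φ=135°, α=345°
  direction (0.9659, -0.2588); cell (6,3); t to first gridline: x 0.4245, y 3.0910 (then +1.0353 / +3.8637)
    (7,3) via x @ 0.4245  # hit
  → r_7 = 0.4245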